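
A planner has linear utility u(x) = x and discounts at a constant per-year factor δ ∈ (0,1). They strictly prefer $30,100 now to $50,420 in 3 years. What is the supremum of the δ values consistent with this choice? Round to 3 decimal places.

δ < 0.842

Comparing present values: 30100 > δ^3·50420.
Hence δ^3 < 30100/50420 = 0.59699, and x ↦ x^(1/3) is increasing on (0,∞).
δ < (30100/50420)^(1/3) ≈ 0.842.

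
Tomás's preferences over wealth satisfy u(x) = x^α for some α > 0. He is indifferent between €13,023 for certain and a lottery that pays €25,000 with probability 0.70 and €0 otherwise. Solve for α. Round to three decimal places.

α ≈ 0.547

EU(lottery) = 0.70·25000^α + 0.30·0 = 0.70·25000^α.
Setting u(13023) equal to that: 13023^α = 0.70·25000^α ⇒ (13023/25000)^α = 0.70.
Take logs: α = ln 0.70 / ln(13023/25000) ≈ 0.54691.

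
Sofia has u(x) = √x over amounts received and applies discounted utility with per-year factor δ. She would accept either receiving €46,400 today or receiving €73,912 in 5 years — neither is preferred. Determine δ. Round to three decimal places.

δ ≈ 0.955

Indifference means u(46400) = δ^5 · u(73912), so δ^5 = u(46400)/u(73912).
Since u(x) = √x, δ^5 = √(46400/73912) = 0.79232.
Hence δ = (0.79232)^(1/5) = 0.95451.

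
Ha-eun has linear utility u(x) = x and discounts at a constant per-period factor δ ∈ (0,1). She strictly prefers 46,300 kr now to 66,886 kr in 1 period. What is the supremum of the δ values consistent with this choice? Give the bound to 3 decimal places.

The preference means 46300 > δ·66886.
Dividing through by 66886 gives δ < 0.69222.

δ < 0.692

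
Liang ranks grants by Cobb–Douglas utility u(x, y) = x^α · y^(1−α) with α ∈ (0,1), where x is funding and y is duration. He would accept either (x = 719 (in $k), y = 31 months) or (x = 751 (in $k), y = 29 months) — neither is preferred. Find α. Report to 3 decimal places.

Indifference: 719^α · 31^(1−α) = 751^α · 29^(1−α).
Taking logs: α·ln 719 + (1−α)·ln 31 = α·ln 751 + (1−α)·ln 29, i.e. α·-0.043544 = (1−α)·-0.066691.
Thus α·(-0.110235) = -0.066691, so α = -0.066691/-0.110235 ≈ 0.605.

α ≈ 0.605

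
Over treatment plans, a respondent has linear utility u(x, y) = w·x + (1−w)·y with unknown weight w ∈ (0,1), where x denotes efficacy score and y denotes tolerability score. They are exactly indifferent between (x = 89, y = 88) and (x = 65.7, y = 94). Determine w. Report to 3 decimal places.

u(89,88) = u(65.7,94) means w·89 + (1−w)·88 = w·65.7 + (1−w)·94.
w·(89−65.7) = (1−w)·(94−88), i.e. w·23.3 = (1−w)·6.
Hence w = 6/(23.3+6) = 6/29.3 = 0.205.

w = 0.205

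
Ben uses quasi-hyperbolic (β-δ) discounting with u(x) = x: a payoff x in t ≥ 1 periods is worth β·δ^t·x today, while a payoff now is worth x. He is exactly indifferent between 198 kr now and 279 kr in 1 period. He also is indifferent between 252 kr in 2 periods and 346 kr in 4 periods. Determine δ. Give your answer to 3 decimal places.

δ ≈ 0.853

Both payoffs in the second observation are in the future, so β drops out: δ^2·252 = δ^4·346 ⇒ δ^2 = 252/346 = 0.72832, so δ = 0.85342.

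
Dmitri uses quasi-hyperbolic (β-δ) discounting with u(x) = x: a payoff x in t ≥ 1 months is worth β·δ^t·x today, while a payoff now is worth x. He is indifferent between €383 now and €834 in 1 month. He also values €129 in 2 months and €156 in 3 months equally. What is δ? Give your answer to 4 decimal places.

δ ≈ 0.8269

Both payoffs in the second observation are in the future, so β drops out: δ^2·129 = δ^3·156 ⇒ δ = 129/156 = 0.82692.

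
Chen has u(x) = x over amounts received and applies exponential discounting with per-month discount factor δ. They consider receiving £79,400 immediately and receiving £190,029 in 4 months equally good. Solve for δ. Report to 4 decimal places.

δ ≈ 0.8040

Equating discounted utilities: u(79400) = δ^4·u(190029) ⇒ δ^4 = u(79400)/u(190029).
With u(x) = x: δ^4 = 79400/190029 = 0.41783.
So δ = 0.41783^(1/4) ≈ 0.8040.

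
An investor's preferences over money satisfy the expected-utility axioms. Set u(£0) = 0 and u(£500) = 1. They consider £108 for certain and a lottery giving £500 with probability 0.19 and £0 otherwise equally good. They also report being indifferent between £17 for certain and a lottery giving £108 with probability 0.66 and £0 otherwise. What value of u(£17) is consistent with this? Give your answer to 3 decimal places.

First, u(£108) = 0.19·u(£500) + 0.81·u(£0) = 0.19.
The second indifference gives u(£17) = 0.66·u(£108) + 0.34·u(£0) = 0.66·0.19 + 0.34·0.00 = 0.1254.

0.125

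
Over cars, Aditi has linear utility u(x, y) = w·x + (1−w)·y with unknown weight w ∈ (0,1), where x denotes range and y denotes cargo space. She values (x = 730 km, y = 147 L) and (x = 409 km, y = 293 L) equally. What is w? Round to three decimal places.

u(730,147) = u(409,293) means w·730 + (1−w)·147 = w·409 + (1−w)·293.
Rearranging, 321·w − 146·(1−w) = 0.
Hence w = 146/(321+146) = 146/467 = 0.313.

w = 0.313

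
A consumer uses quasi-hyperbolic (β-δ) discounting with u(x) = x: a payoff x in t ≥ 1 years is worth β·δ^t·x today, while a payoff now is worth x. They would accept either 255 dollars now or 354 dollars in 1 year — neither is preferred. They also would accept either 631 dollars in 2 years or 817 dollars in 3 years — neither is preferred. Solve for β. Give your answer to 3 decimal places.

β ≈ 0.933

The second indifference involves only future payoffs, so β cancels: β·δ^2·631 = β·δ^3·817, giving δ = 631/817 = 0.77234.
Substituting δ into 255 = β·δ·354: β = 255/(273.408) ≈ 0.933.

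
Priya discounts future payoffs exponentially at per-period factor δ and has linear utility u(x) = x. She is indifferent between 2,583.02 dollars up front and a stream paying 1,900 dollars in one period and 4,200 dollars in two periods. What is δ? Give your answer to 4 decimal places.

δ ≈ 0.5900

Present value of the stream is 1900·δ + 4200·δ². Indifference gives 1900δ + 4200δ² = 2583.02.
Rearranged: 4200δ² + 1900δ − 2583.02 = 0.
The positive root is δ = [−1900 + √(1900² + 4·4200·2583.02)] / (2·4200) = (−1900 + 6856.000)/8400 ≈ 0.5900.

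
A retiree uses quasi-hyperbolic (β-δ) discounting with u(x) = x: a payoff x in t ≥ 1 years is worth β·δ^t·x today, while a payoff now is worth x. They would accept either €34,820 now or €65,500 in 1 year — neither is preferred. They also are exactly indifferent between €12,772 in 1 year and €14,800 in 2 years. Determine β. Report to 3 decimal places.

β ≈ 0.616

From the later pair, β·δ^1·12772 = β·δ^2·14800; dividing through, δ = 12772/14800 = 0.86297.
Now use the now-vs-future pair: 34820 = β·δ·65500 gives β = 34820/(0.86297·65500) ≈ 0.616.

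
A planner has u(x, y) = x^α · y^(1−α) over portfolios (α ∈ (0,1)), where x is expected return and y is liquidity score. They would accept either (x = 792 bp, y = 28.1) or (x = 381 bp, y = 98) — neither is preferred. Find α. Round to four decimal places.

The Cobb–Douglas utilities coincide, so 792^α·28.1^(1−α) = 381^α·98^(1−α).
(792/381)^α = (98/28.1)^(1−α); take logs: α·ln(792/381) = (1−α)·ln(98/28.1), i.e. α·0.7317620 = (1−α)·1.2491979.
With A = 0.7317620 and B = 1.2491979: α·A = (1−α)·B, so α = B/(A+B) = 1.2491979/1.9809599 ≈ 0.6306.

α ≈ 0.6306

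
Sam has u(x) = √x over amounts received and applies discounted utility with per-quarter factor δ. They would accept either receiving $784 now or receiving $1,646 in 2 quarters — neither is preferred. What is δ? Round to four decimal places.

Indifference means u(784) = δ^2 · u(1646), so δ^2 = u(784)/u(1646).
Since u(x) = √x, δ^2 = √(784/1646) = 0.69015.
Taking the square root: δ = 0.69015^(1/2) ≈ 0.8308.

δ ≈ 0.8308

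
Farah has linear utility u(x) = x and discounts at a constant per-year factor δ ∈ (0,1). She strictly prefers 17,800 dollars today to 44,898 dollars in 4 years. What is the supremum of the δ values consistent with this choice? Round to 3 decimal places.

δ < 0.794

The preference means 17800 > δ^4·44898.
So δ^4 < 17800/44898 = 0.39645; taking the 4th root of both positive sides preserves the inequality.
δ < 0.39645^(1/4) = 0.794.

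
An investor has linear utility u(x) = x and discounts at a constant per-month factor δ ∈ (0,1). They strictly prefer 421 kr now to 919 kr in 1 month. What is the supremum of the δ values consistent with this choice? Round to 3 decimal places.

The preference means 421 > δ·919.
So δ < 421/919 = 0.45811.

δ < 0.458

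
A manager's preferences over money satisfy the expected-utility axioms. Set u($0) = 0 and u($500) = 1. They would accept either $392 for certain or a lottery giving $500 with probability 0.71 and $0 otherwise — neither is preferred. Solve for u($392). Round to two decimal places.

0.71

The indifference gives u($392) = 0.71·u($500) + 0.29·u($0) = 0.71·1 + 0.29·0 = 0.71.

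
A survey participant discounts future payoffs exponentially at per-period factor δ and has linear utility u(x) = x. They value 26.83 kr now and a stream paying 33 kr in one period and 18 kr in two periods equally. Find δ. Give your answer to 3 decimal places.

Equating present values: 26.83 = 33δ + 18δ².
Rearranged: 18δ² + 33δ − 26.83 = 0.
The positive root is δ = [−33 + √(33² + 4·18·26.83)] / (2·18) = (−33 + 54.961)/36 ≈ 0.610.

δ ≈ 0.610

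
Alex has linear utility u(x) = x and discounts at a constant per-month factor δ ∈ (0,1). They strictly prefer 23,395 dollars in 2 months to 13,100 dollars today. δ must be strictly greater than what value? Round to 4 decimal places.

δ > 0.7483

Comparing present values: 13100 < δ^2·23395.
Hence δ^2 > 13100/23395 = 0.55995, and x ↦ x^(1/2) is increasing on (0,∞).
δ > (13100/23395)^(1/2) ≈ 0.7483.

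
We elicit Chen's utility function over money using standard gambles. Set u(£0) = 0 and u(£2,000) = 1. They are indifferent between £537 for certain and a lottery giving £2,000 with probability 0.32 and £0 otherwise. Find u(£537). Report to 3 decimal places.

0.320

u(£537) equals the lottery's expected utility: 0.32·1 + 0.68·0 = 0.32.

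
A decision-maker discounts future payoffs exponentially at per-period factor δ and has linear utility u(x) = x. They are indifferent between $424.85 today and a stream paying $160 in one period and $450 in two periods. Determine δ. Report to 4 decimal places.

δ ≈ 0.8100

Equating present values: 424.85 = 160δ + 450δ².
So 450δ² + 160δ − 424.85 = 0.
The positive root is δ = [−160 + √(160² + 4·450·424.85)] / (2·450) = (−160 + 889.005)/900 ≈ 0.8100.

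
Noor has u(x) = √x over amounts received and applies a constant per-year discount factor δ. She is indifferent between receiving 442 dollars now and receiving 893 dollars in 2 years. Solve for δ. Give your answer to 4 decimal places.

The payoff in 2 years is discounted by δ^2, so u(442) = δ^2·u(893) and δ^2 = u(442)/u(893).
Since u(x) = √x, δ^2 = √(442/893) = 0.70353.
So δ = 0.70353^(1/2) ≈ 0.8388.

δ ≈ 0.8388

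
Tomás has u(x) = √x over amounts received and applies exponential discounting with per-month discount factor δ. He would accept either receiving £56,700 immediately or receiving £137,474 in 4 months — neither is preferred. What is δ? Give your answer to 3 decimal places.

The payoff in 4 months is discounted by δ^4, so u(56700) = δ^4·u(137474) and δ^4 = u(56700)/u(137474).
With u(x) = √x: δ^4 = √56700/√137474 = √(56700/137474) = 0.64222.
So δ = 0.64222^(1/4) ≈ 0.895.

δ ≈ 0.895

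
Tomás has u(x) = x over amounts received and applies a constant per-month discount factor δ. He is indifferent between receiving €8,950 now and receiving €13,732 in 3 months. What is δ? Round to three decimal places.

δ ≈ 0.867

Equating discounted utilities: u(8950) = δ^3·u(13732) ⇒ δ^3 = u(8950)/u(13732).
With u(x) = x: δ^3 = 8950/13732 = 0.65176.
So δ = 0.65176^(1/3) ≈ 0.867.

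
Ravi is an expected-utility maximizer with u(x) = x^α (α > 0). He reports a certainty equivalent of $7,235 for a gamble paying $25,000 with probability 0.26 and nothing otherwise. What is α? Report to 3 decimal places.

α ≈ 1.086

Since u(0) = 0, the lottery's EU is 0.26·25000^α.
Setting u(7235) equal to that: 7235^α = 0.26·25000^α ⇒ (7235/25000)^α = 0.26.
Taking logs: α·ln(7235/25000) = ln(0.26), so α = -1.347074 / -1.239945 ≈ 1.086.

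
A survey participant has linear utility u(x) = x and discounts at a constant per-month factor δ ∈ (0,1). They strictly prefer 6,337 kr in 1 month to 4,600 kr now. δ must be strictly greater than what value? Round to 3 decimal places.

Under u(x) = x this choice says 4600 < δ·6337.
Dividing through by 6337 gives δ > 0.72590.

δ > 0.726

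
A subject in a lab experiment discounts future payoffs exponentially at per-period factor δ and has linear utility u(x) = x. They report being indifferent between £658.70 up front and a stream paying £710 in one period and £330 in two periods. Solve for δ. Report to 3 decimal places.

δ ≈ 0.700

Present value of the stream is 710·δ + 330·δ². Indifference gives 710δ + 330δ² = 658.70.
So 330δ² + 710δ − 658.70 = 0.
δ = (−710 + √(710² + 4·330·658.70)) / (2·330) = (−710 + √1373584.00) / 660 ≈ 0.700.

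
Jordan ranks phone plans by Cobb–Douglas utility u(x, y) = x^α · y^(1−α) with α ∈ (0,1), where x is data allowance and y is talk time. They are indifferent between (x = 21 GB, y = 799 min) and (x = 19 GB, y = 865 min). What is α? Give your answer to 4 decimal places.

Indifference: 21^α · 799^(1−α) = 19^α · 865^(1−α).
(21/19)^α = (865/799)^(1−α); take logs: α·ln(21/19) = (1−α)·ln(865/799), i.e. α·0.1000835 = (1−α)·0.0793686.
With A = 0.1000835 and B = 0.0793686: α·A = (1−α)·B, so α = B/(A+B) = 0.0793686/0.1794521 ≈ 0.4423.

α ≈ 0.4423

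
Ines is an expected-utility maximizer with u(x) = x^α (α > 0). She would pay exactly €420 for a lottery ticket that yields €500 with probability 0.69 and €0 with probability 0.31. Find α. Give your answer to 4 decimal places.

α ≈ 2.1282

The lottery's expected utility is 0.69·u(500) + 0.31·u(0) = 0.69·500^α (since u(0) = 0 for α > 0).
Equating: 420^α = 0.69·500^α, i.e. 0.8400^α = 0.69.
Take logs: α = ln 0.69 / ln(420/500) ≈ 2.128228.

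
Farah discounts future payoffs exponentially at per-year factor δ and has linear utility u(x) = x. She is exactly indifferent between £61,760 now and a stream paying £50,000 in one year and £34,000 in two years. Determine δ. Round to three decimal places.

The stream is worth 50000δ + 34000δ² today, so 50000δ + 34000δ² = 61760.
So 34000δ² + 50000δ − 61760 = 0.
The positive root is δ = [−50000 + √(50000² + 4·34000·61760)] / (2·34000) = (−50000 + 104400.000)/68000 ≈ 0.800.

δ ≈ 0.800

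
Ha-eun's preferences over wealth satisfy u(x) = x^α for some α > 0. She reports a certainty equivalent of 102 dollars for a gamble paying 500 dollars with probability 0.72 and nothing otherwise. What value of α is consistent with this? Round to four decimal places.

α ≈ 0.2067

The lottery's expected utility is 0.72·u(500) + 0.28·u(0) = 0.72·500^α (since u(0) = 0 for α > 0).
Indifference: 102^α = 0.72·500^α, so (102/500)^α = 0.72.
Take logs: α = ln 0.72 / ln(102/500) ≈ 0.206654.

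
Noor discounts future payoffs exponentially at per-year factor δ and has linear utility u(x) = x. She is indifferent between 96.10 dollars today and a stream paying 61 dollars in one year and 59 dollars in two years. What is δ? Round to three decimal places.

δ ≈ 0.860

Equating present values: 96.10 = 61δ + 59δ².
Rearranged: 59δ² + 61δ − 96.10 = 0.
δ = (−61 + √(61² + 4·59·96.10)) / (2·59) = (−61 + √26400.60) / 118 ≈ 0.860.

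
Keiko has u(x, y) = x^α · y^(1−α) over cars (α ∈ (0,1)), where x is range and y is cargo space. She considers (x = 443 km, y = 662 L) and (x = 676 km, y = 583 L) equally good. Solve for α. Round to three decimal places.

α ≈ 0.231

Indifference: 443^α · 662^(1−α) = 676^α · 583^(1−α).
(443/676)^α = (583/662)^(1−α); take logs: α·ln(443/676) = (1−α)·ln(583/662), i.e. α·-0.422623 = (1−α)·-0.127078.
So α/(1−α) = (-0.127078)/(-0.422623) = 0.300689, and α = 0.300689/1.300689 ≈ 0.231.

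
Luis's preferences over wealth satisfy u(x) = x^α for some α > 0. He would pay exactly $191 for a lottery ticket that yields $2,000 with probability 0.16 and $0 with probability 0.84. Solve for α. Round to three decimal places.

Since u(0) = 0, the lottery's EU is 0.16·2000^α.
Setting u(191) equal to that: 191^α = 0.16·2000^α ⇒ (191/2000)^α = 0.16.
α = ln(0.16) / ln(191/2000) = -1.832581/-2.348629 ≈ 0.780.

α ≈ 0.780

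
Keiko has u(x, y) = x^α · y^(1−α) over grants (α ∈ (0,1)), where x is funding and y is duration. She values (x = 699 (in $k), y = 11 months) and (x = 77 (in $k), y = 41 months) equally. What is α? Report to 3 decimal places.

α ≈ 0.374

The Cobb–Douglas utilities coincide, so 699^α·11^(1−α) = 77^α·41^(1−α).
Rearrange to (699/77)^α = (41/11)^(1−α) and take logs: α·2.205845 = (1−α)·1.315677.
With A = 2.205845 and B = 1.315677: α·A = (1−α)·B, so α = B/(A+B) = 1.315677/3.521522 ≈ 0.374.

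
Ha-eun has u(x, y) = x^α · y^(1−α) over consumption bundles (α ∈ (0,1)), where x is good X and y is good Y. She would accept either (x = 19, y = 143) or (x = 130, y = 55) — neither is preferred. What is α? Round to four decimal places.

Indifference: 19^α · 143^(1−α) = 130^α · 55^(1−α).
(19/130)^α = (55/143)^(1−α); take logs: α·ln(19/130) = (1−α)·ln(55/143), i.e. α·-1.9230955 = (1−α)·-0.9555114.
With A = -1.9230955 and B = -0.9555114: α·A = (1−α)·B, so α = B/(A+B) = -0.9555114/-2.8786069 ≈ 0.3319.

α ≈ 0.3319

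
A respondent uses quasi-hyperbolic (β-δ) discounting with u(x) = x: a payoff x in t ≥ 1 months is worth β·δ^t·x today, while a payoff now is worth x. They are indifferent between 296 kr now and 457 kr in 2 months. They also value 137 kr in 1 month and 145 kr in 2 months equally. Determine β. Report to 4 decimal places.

β ≈ 0.7256

The second indifference involves only future payoffs, so β cancels: β·δ^1·137 = β·δ^2·145, giving δ = 137/145 = 0.94483.
Now use the now-vs-future pair: 296 = β·δ^2·457 gives β = 296/(0.89270·457) ≈ 0.7256.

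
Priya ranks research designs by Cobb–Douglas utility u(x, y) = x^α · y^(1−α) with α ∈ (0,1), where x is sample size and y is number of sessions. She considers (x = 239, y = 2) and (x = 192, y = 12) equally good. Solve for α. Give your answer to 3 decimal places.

Indifference: 239^α · 2^(1−α) = 192^α · 12^(1−α).
Taking logs: α·ln 239 + (1−α)·ln 2 = α·ln 192 + (1−α)·ln 12, i.e. α·0.218968 = (1−α)·1.791759.
So α/(1−α) = (1.791759)/(0.218968) = 8.182744, and α = 8.182744/9.182744 ≈ 0.891.

α ≈ 0.891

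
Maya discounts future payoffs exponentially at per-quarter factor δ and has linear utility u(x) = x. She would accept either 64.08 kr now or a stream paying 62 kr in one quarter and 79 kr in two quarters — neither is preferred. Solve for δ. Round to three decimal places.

δ ≈ 0.590

Present value of the stream is 62·δ + 79·δ². Indifference gives 62δ + 79δ² = 64.08.
Rearranged: 79δ² + 62δ − 64.08 = 0.
δ = (−62 + √(62² + 4·79·64.08)) / (2·79) = (−62 + √24093.28) / 158 ≈ 0.590.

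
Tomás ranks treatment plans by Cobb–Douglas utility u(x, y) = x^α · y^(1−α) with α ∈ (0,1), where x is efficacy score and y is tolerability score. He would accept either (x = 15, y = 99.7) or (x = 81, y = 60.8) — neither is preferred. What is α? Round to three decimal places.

α ≈ 0.227

Indifference: 15^α · 99.7^(1−α) = 81^α · 60.8^(1−α).
Rearrange to (15/81)^α = (60.8/99.7)^(1−α) and take logs: α·-1.686399 = (1−α)·-0.494576.
With A = -1.686399 and B = -0.494576: α·A = (1−α)·B, so α = B/(A+B) = -0.494576/-2.180975 ≈ 0.227.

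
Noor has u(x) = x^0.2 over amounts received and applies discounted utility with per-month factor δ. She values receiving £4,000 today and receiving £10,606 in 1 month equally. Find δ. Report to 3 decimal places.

δ ≈ 0.823

Equating discounted utilities: u(4000) = δ·u(10606) ⇒ δ = u(4000)/u(10606).
Since u(x) = x^0.2, δ = (4000/10606)^0.2 = 0.37715^0.2 = 0.82281.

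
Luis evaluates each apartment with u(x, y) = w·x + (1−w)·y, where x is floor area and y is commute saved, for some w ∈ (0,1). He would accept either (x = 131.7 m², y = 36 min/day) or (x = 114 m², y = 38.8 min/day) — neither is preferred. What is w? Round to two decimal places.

w = 0.14

Equating utilities: w·131.7 + (1−w)·36 = w·114 + (1−w)·38.8.
Rearranging, 17.7·w − 2.8·(1−w) = 0.
The marginal rate of substitution is 2.8/17.7, so w = 2.8/(17.7+2.8) = 0.14.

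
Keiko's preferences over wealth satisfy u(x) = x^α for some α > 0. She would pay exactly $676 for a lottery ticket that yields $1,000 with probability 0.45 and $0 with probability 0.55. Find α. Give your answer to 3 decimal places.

Since u(0) = 0, the lottery's EU is 0.45·1000^α.
Equating: 676^α = 0.45·1000^α, i.e. 0.6760^α = 0.45.
Taking logs: α·ln(676/1000) = ln(0.45), so α = -0.798508 / -0.391562 ≈ 2.039.

α ≈ 2.039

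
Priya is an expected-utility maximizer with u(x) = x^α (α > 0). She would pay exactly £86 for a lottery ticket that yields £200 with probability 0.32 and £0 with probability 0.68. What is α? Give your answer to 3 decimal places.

The lottery's expected utility is 0.32·u(200) + 0.68·u(0) = 0.32·200^α (since u(0) = 0 for α > 0).
Setting u(86) equal to that: 86^α = 0.32·200^α ⇒ (86/200)^α = 0.32.
Taking logs: α·ln(86/200) = ln(0.32), so α = -1.139434 / -0.843970 ≈ 1.350.

α ≈ 1.350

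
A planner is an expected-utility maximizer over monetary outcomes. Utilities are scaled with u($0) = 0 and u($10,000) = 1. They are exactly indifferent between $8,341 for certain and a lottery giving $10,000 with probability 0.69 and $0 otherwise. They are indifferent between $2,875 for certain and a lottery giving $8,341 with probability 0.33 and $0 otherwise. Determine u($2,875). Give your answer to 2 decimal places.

0.23

The first gamble pins u($8,341): it must equal 0.69·1 + 0.31·0 = 0.69.
Chaining: u($2,875) = 0.33·0.69 + 0.67·0.00 = 0.2277.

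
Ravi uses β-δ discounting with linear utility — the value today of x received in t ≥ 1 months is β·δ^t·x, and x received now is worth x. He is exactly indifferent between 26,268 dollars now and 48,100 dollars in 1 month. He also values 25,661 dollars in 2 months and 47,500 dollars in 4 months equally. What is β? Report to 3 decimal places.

β ≈ 0.743

From the later pair, β·δ^2·25661 = β·δ^4·47500; dividing through, δ^2 = 25661/47500 = 0.54023, so δ = 0.73500.
Substituting δ into 26268 = β·δ·48100: β = 26268/(35353.715) ≈ 0.743.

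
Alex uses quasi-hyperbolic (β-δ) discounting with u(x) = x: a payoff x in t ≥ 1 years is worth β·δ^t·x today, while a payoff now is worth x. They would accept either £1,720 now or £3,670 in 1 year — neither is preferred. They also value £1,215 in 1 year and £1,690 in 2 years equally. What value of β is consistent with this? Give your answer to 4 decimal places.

β ≈ 0.6519

Both payoffs in the second observation are in the future, so β drops out: δ^1·1215 = δ^2·1690 ⇒ δ = 1215/1690 = 0.71893.
Now use the now-vs-future pair: 1720 = β·δ·3670 gives β = 1720/(0.71893·3670) ≈ 0.6519.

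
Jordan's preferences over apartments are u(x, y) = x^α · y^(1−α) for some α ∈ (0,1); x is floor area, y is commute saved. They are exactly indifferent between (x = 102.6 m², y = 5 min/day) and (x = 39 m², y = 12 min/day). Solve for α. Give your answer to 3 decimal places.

α ≈ 0.475

Set the two utilities equal: 102.6^α·5^(1−α) = 39^α·12^(1−α).
(102.6/39)^α = (12/5)^(1−α); take logs: α·ln(102.6/39) = (1−α)·ln(12/5), i.e. α·0.967276 = (1−α)·0.875469.
Thus α·(1.842745) = 0.875469, so α = 0.875469/1.842745 ≈ 0.475.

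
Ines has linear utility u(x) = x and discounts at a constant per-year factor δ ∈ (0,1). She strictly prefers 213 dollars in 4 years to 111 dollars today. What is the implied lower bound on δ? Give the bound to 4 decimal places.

Under u(x) = x this choice says 111 < δ^4·213.
Dividing by 213: δ^4 > 0.52113. Both sides are positive, so the 4th root keeps the direction.
δ > (111/213)^(1/4) ≈ 0.8496.

δ > 0.8496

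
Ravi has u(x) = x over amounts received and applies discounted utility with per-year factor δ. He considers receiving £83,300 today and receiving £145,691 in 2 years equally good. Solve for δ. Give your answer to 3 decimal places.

δ ≈ 0.756

The payoff in 2 years is discounted by δ^2, so u(83300) = δ^2·u(145691) and δ^2 = u(83300)/u(145691).
With u(x) = x: δ^2 = 83300/145691 = 0.57176.
So δ = 0.57176^(1/2) ≈ 0.756.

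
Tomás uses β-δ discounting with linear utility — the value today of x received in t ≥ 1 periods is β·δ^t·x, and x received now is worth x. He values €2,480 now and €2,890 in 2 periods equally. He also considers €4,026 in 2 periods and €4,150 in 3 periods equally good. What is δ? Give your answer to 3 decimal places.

Both payoffs in the second observation are in the future, so β drops out: δ^2·4026 = δ^3·4150 ⇒ δ = 4026/4150 = 0.97012.

δ ≈ 0.970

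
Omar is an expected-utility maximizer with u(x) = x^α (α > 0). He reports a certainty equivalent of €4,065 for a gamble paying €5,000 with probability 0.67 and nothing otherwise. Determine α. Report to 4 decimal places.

Since u(0) = 0, the lottery's EU is 0.67·5000^α.
Equating: 4065^α = 0.67·5000^α, i.e. 0.8130^α = 0.67.
α = ln(0.67) / ln(4065/5000) = -0.4004776/-0.2070242 ≈ 1.9344.

α ≈ 1.9344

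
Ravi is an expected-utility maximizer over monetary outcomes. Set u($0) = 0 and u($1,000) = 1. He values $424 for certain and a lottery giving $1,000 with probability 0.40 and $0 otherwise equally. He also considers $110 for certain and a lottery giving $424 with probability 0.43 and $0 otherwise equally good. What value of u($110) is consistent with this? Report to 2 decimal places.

The first gamble pins u($424): it must equal 0.40·1 + 0.60·0 = 0.40.
The second indifference gives u($110) = 0.43·u($424) + 0.57·u($0) = 0.43·0.40 + 0.57·0.00 = 0.1720.

0.17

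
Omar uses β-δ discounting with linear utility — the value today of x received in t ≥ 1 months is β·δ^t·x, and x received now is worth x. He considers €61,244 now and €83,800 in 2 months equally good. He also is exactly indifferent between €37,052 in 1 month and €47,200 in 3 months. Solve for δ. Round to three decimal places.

From the later pair, β·δ^1·37052 = β·δ^3·47200; dividing through, δ^2 = 37052/47200 = 0.78500, so δ = 0.88600.

δ ≈ 0.886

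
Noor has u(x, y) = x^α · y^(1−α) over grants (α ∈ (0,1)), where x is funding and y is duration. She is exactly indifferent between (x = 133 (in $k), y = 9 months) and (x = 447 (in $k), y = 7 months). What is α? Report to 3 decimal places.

The Cobb–Douglas utilities coincide, so 133^α·9^(1−α) = 447^α·7^(1−α).
(133/447)^α = (7/9)^(1−α); take logs: α·ln(133/447) = (1−α)·ln(7/9), i.e. α·-1.212209 = (1−α)·-0.251314.
With A = -1.212209 and B = -0.251314: α·A = (1−α)·B, so α = B/(A+B) = -0.251314/-1.463523 ≈ 0.172.

α ≈ 0.172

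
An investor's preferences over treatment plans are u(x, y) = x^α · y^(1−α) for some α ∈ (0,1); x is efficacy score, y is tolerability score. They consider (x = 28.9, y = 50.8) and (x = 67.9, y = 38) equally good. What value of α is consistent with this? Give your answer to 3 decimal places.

α ≈ 0.254

The Cobb–Douglas utilities coincide, so 28.9^α·50.8^(1−α) = 67.9^α·38^(1−α).
Rearrange to (28.9/67.9)^α = (38/50.8)^(1−α) and take logs: α·-0.854194 = (1−α)·-0.290310.
So α/(1−α) = (-0.290310)/(-0.854194) = 0.339864, and α = 0.339864/1.339864 ≈ 0.254.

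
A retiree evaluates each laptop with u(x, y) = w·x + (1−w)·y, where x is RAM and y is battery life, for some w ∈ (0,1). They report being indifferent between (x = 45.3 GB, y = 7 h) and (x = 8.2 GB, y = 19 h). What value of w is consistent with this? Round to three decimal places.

w = 0.244

Equating utilities: w·45.3 + (1−w)·7 = w·8.2 + (1−w)·19.
Collecting terms: w·37.1 = (1−w)·12.
The marginal rate of substitution is 12/37.1, so w = 12/(37.1+12) = 0.244.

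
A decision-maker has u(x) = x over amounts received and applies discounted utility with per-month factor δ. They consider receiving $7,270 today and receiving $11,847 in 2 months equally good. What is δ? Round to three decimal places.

δ ≈ 0.783

Indifference means u(7270) = δ^2 · u(11847), so δ^2 = u(7270)/u(11847).
With u(x) = x: δ^2 = 7270/11847 = 0.61366.
Hence δ = (0.61366)^(1/2) = 0.78336.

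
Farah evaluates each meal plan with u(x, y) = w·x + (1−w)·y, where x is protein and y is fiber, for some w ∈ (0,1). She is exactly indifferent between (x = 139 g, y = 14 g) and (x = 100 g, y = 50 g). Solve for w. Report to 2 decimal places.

Indifference: w·139 + (1−w)·14 = w·100 + (1−w)·50.
w·(139−100) = (1−w)·(50−14), i.e. w·39 = (1−w)·36.
Hence w = 36/(39+36) = 36/75 = 0.48.

w = 0.48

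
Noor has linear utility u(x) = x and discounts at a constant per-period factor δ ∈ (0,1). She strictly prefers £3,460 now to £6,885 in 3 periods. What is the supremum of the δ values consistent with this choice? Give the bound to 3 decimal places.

δ < 0.795

Comparing present values: 3460 > δ^3·6885.
So δ^3 < 3460/6885 = 0.50254; taking the cube root of both positive sides preserves the inequality.
δ < (3460/6885)^(1/3) ≈ 0.795.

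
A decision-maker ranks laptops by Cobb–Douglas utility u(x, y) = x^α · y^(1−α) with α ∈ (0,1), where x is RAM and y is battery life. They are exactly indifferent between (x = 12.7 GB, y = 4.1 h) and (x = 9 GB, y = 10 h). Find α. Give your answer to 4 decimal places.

Indifference: 12.7^α · 4.1^(1−α) = 9^α · 10^(1−α).
Rearrange to (12.7/9)^α = (10/4.1)^(1−α) and take logs: α·0.3443774 = (1−α)·0.8915981.
Thus α·(1.2359755) = 0.8915981, so α = 0.8915981/1.2359755 ≈ 0.7214.

α ≈ 0.7214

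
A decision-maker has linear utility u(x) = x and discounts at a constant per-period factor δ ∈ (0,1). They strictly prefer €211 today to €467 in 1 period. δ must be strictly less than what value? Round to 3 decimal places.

δ < 0.452

Under u(x) = x this choice says 211 > δ·467.
Dividing through by 467 gives δ < 0.45182.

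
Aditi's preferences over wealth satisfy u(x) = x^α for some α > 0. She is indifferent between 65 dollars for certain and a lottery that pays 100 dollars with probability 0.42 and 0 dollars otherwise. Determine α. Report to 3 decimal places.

α ≈ 2.014

EU(lottery) = 0.42·100^α + 0.58·0 = 0.42·100^α.
Setting u(65) equal to that: 65^α = 0.42·100^α ⇒ (65/100)^α = 0.42.
Taking logs: α·ln(65/100) = ln(0.42), so α = -0.867501 / -0.430783 ≈ 2.014.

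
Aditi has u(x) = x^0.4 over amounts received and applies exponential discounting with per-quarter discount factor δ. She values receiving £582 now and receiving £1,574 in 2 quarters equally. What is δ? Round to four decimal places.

δ ≈ 0.8196

Equating discounted utilities: u(582) = δ^2·u(1574) ⇒ δ^2 = u(582)/u(1574).
Since u(x) = x^0.4, δ^2 = (582/1574)^0.4 = 0.36976^0.4 = 0.67169.
Taking the square root: δ = 0.67169^(1/2) ≈ 0.8196.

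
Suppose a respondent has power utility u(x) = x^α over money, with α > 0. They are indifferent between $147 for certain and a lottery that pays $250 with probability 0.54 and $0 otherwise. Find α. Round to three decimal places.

α ≈ 1.160

EU(lottery) = 0.54·250^α + 0.46·0 = 0.54·250^α.
Setting u(147) equal to that: 147^α = 0.54·250^α ⇒ (147/250)^α = 0.54.
Taking logs: α·ln(147/250) = ln(0.54), so α = -0.616186 / -0.531028 ≈ 1.160.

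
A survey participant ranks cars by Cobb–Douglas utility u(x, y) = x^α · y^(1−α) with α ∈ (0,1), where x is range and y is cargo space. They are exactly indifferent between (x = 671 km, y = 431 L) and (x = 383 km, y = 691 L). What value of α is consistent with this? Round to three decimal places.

α ≈ 0.457

The Cobb–Douglas utilities coincide, so 671^α·431^(1−α) = 383^α·691^(1−α).
Taking logs: α·ln 671 + (1−α)·ln 431 = α·ln 383 + (1−α)·ln 691, i.e. α·0.560734 = (1−α)·0.472032.
Thus α·(1.032766) = 0.472032, so α = 0.472032/1.032766 ≈ 0.457.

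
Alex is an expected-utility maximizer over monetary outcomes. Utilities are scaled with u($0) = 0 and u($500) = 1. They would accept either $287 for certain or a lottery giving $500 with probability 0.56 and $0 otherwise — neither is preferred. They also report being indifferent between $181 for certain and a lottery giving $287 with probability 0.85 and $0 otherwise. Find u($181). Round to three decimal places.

0.476

From the first indifference, u($287) = 0.56·u($500) + 0.44·u($0) = 0.56·1 + 0.44·0 = 0.56.
Chaining: u($181) = 0.85·0.56 + 0.15·0.00 = 0.4760.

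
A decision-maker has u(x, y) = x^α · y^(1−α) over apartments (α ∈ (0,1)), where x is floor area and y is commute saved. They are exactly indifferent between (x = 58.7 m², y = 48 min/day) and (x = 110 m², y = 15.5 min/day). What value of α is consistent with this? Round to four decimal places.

Set the two utilities equal: 58.7^α·48^(1−α) = 110^α·15.5^(1−α).
Taking logs: α·ln 58.7 + (1−α)·ln 48 = α·ln 110 + (1−α)·ln 15.5, i.e. α·-0.6280406 = (1−α)·-1.1303610.
So α/(1−α) = (-1.1303610)/(-0.6280406) = 1.7998215, and α = 1.7998215/2.7998215 ≈ 0.6428.

α ≈ 0.6428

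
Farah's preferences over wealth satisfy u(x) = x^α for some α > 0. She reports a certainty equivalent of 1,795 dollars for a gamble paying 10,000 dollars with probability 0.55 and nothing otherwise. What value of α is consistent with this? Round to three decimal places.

Since u(0) = 0, the lottery's EU is 0.55·10000^α.
Setting u(1795) equal to that: 1795^α = 0.55·10000^α ⇒ (1795/10000)^α = 0.55.
Take logs: α = ln 0.55 / ln(1795/10000) ≈ 0.34807.

α ≈ 0.348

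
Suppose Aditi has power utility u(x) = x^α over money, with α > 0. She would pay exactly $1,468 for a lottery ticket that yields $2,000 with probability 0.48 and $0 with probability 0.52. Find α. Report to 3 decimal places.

α ≈ 2.373

Since u(0) = 0, the lottery's EU is 0.48·2000^α.
Setting u(1468) equal to that: 1468^α = 0.48·2000^α ⇒ (1468/2000)^α = 0.48.
Taking logs: α·ln(1468/2000) = ln(0.48), so α = -0.733969 / -0.309246 ≈ 2.373.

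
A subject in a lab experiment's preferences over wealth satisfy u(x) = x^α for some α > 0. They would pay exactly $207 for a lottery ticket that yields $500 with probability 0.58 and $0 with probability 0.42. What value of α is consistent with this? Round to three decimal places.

EU(lottery) = 0.58·500^α + 0.42·0 = 0.58·500^α.
Setting u(207) equal to that: 207^α = 0.58·500^α ⇒ (207/500)^α = 0.58.
Take logs: α = ln 0.58 / ln(207/500) ≈ 0.61768.

α ≈ 0.618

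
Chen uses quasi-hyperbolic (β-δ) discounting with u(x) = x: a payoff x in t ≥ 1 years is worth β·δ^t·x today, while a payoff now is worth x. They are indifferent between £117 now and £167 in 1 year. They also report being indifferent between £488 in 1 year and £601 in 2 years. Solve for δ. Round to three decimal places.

δ ≈ 0.812

The second indifference involves only future payoffs, so β cancels: β·δ^1·488 = β·δ^2·601, giving δ = 488/601 = 0.81198.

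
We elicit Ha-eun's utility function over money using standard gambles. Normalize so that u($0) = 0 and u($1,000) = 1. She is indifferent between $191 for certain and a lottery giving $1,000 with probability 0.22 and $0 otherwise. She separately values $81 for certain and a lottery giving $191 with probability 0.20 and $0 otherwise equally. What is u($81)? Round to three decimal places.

From the first indifference, u($191) = 0.22·u($1,000) + 0.78·u($0) = 0.22·1 + 0.78·0 = 0.22.
Chaining: u($81) = 0.20·0.22 + 0.80·0.00 = 0.0440.

0.044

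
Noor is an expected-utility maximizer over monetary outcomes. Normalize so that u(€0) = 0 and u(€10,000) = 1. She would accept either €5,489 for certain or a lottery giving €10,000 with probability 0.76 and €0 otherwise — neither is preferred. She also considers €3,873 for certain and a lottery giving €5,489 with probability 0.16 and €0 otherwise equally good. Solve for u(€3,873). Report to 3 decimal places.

From the first indifference, u(€5,489) = 0.76·u(€10,000) + 0.24·u(€0) = 0.76·1 + 0.24·0 = 0.76.
Then u(€3,873) = 0.16·u(€5,489) + 0.84·u(€0) = 0.16·0.76 + 0.84·0.00 = 0.1216.

0.122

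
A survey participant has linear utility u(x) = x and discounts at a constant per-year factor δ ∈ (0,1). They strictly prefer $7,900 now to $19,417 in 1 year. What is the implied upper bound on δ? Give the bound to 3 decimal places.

Under u(x) = x this choice says 7900 > δ·19417.
Dividing through by 19417 gives δ < 0.40686.

δ < 0.407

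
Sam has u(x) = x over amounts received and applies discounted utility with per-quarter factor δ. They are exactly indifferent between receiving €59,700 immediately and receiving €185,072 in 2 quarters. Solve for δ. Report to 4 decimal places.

Equating discounted utilities: u(59700) = δ^2·u(185072) ⇒ δ^2 = u(59700)/u(185072).
With u(x) = x: δ^2 = 59700/185072 = 0.32258.
So δ = 0.32258^(1/2) ≈ 0.5680.

δ ≈ 0.5680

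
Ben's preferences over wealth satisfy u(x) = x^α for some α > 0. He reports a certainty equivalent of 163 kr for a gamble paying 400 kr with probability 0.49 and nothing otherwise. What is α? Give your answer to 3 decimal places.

Since u(0) = 0, the lottery's EU is 0.49·400^α.
Indifference: 163^α = 0.49·400^α, so (163/400)^α = 0.49.
Taking logs: α·ln(163/400) = ln(0.49), so α = -0.713350 / -0.897714 ≈ 0.795.

α ≈ 0.795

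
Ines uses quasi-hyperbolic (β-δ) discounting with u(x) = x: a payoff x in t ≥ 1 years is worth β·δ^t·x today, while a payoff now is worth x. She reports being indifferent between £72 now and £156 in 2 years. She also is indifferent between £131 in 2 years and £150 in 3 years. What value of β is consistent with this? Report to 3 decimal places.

β ≈ 0.605

Both payoffs in the second observation are in the future, so β drops out: δ^2·131 = δ^3·150 ⇒ δ = 131/150 = 0.87333.
Now use the now-vs-future pair: 72 = β·δ^2·156 gives β = 72/(0.76271·156) ≈ 0.605.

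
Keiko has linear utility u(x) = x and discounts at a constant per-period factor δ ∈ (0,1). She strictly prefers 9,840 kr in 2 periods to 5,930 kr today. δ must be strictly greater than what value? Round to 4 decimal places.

Under u(x) = x this choice says 5930 < δ^2·9840.
So δ^2 > 5930/9840 = 0.60264; taking the square root of both positive sides preserves the inequality.
δ > 0.60264^(1/2) = 0.7763.

δ > 0.7763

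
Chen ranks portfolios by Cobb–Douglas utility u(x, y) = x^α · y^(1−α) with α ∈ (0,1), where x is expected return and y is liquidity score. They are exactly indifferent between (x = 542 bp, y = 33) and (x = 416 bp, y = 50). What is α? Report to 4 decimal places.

The Cobb–Douglas utilities coincide, so 542^α·33^(1−α) = 416^α·50^(1−α).
Rearrange to (542/416)^α = (50/33)^(1−α) and take logs: α·0.2645807 = (1−α)·0.4155154.
Thus α·(0.6800961) = 0.4155154, so α = 0.4155154/0.6800961 ≈ 0.6110.

α ≈ 0.6110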